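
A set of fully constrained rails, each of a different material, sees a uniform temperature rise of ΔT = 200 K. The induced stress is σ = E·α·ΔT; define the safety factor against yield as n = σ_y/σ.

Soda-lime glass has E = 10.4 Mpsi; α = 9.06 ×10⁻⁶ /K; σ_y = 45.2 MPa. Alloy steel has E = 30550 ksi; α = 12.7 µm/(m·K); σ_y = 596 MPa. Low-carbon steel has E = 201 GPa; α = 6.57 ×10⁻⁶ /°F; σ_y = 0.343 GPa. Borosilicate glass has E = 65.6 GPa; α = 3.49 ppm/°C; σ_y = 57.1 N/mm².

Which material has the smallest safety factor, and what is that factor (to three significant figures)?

With everything in SI (GPa, ×10⁻⁶/K, MPa):
  soda-lime glass: E = 71.71, α = 9.06, σ_y = 45.20 → σ = 130 MPa, n = 0.348
  alloy steel: E = 210.6, α = 12.7, σ_y = 596.0 → σ = 535 MPa, n = 1.11
  low-carbon steel: E = 201.0, α = 11.8, σ_y = 343.0 → σ = 475 MPa, n = 0.721
  borosilicate glass: E = 65.60, α = 3.49, σ_y = 57.10 → σ = 45.8 MPa, n = 1.25
Soda-lime glass has the lowest safety factor, n = 0.348.

soda-lime glass, n = 0.348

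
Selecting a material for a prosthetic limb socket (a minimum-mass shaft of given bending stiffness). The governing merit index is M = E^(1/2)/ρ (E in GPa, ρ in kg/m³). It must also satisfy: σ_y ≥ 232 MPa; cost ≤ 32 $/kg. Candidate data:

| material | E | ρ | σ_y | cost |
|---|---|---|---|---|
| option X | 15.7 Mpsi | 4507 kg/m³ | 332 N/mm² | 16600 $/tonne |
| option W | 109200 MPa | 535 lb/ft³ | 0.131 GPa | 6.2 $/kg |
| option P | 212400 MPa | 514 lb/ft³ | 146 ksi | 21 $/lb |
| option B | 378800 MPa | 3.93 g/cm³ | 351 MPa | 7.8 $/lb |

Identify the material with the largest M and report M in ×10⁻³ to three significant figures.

Screen on constraints: σ_y ≥ 232 MPa; cost ≤ 32 $/kg. Survivors: option X, option B.
In SI units:
  option X: E = 108.2 GPa, ρ = 4507 kg/m³
  option B: E = 378.8 GPa, ρ = 3930 kg/m³
  option B: M = 4.95×10⁻³
  option X: M = 2.31×10⁻³
Highest index: option B.

option B, M = 4.95×10⁻³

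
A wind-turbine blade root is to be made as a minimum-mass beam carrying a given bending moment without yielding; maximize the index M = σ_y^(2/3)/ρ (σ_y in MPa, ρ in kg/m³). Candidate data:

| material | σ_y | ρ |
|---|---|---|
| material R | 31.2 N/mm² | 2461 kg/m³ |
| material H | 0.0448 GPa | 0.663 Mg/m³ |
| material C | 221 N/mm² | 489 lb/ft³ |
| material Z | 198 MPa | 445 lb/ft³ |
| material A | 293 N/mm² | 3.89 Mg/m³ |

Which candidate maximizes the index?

Putting every candidate on a common basis:
  material R: σ_y = 31.20 MPa, ρ = 2461 kg/m³
  material H: σ_y = 44.80 MPa, ρ = 663.0 kg/m³
  material C: σ_y = 221.0 MPa, ρ = 7833 kg/m³
  material Z: σ_y = 198.0 MPa, ρ = 7128 kg/m³
  material A: σ_y = 293.0 MPa, ρ = 3890 kg/m³
  material H: M = 19.0×10⁻³
  material A: M = 11.3×10⁻³
  material Z: M = 4.77×10⁻³
  material C: M = 4.67×10⁻³
  material R: M = 4.03×10⁻³
The maximum is for material H.

material H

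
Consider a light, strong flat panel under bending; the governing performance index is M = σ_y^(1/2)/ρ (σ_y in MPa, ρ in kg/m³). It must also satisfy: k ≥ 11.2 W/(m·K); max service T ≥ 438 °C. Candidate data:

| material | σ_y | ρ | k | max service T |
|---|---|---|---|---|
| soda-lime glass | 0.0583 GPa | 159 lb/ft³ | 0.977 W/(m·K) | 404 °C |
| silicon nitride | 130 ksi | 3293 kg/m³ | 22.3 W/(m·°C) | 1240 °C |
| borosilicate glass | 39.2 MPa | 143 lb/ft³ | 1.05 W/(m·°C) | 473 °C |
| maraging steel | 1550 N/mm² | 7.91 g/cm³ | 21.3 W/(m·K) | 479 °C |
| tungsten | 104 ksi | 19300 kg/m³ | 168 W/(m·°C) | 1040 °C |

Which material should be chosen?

Screen on constraints: k ≥ 11.2 W/(m·K); max service T ≥ 438 °C. Survivors: silicon nitride, maraging steel, tungsten.
Normalizing units and computing the index:
  silicon nitride: σ_y = 896.3 MPa, ρ = 3293 kg/m³
  maraging steel: σ_y = 1550 MPa, ρ = 7910 kg/m³
  tungsten: σ_y = 717.1 MPa, ρ = 19300 kg/m³
  silicon nitride: M = 9.09×10⁻³
  maraging steel: M = 4.98×10⁻³
  tungsten: M = 1.39×10⁻³
Silicon nitride ranks first.

silicon nitride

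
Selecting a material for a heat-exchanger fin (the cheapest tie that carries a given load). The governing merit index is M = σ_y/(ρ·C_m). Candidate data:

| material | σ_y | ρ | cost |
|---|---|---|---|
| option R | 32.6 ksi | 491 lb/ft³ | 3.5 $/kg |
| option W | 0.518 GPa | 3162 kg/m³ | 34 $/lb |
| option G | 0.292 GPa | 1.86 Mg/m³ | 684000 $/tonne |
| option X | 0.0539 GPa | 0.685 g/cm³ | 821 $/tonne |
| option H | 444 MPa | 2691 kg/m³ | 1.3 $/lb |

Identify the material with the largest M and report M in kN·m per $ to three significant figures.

option X, M = 95.8 kN·m per $

Normalizing units and computing the index:
  option R: σ_y = 224.8 MPa, ρ = 7865 kg/m³, cost = 3.500 $/kg
  option W: σ_y = 518.0 MPa, ρ = 3162 kg/m³, cost = 74.96 $/kg
  option G: σ_y = 292.0 MPa, ρ = 1860 kg/m³, cost = 684.0 $/kg
  option X: σ_y = 53.90 MPa, ρ = 685.0 kg/m³, cost = 0.8210 $/kg
  option H: σ_y = 444.0 MPa, ρ = 2691 kg/m³, cost = 2.866 $/kg
  option X: M = 95.8 kN·m per $
  option H: M = 57.6 kN·m per $
  option R: M = 8.17 kN·m per $
  option W: M = 2.19 kN·m per $
  option G: M = 0.230 kN·m per $
Option X ranks first.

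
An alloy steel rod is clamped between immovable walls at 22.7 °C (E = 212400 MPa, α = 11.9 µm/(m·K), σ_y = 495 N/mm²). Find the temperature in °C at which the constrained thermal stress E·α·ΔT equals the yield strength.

E = 212400 MPa = 212.4 GPa.
σ_y = 495 N/mm² = 495.0 MPa.
E·α·ΔT = 495.0 MPa ⇒ ΔT = 495.0 / (212.4×10³ × 11.9×10⁻⁶) = 195.8 K.
T = 22.7 + 195.8 = 218.5 °C.

219 °C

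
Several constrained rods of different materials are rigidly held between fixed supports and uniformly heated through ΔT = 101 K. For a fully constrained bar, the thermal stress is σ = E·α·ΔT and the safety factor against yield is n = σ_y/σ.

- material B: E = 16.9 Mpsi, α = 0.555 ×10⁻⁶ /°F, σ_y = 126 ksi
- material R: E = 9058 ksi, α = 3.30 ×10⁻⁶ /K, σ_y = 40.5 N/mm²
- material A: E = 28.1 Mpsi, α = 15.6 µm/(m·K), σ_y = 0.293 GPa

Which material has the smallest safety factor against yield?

material A

Converting E to GPa, α to ×10⁻⁶/K, σ_y to MPa, then σ and n for each:
  material B: E = 116.5, α = 0.999, σ_y = 868.7 → σ = 11.8 MPa, n = 73.9
  material R: E = 62.45, α = 3.30, σ_y = 40.50 → σ = 20.8 MPa, n = 1.95
  material A: E = 193.7, α = 15.6, σ_y = 293.0 → σ = 305 MPa, n = 0.960
The minimum is material A at n = 0.960.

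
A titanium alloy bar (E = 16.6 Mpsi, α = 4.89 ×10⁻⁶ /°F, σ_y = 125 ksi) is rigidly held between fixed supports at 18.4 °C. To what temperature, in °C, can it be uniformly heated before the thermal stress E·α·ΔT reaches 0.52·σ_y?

463 °C

E = 16.6 Mpsi = 114.5 GPa.
α = 4.89×10⁻⁶/°F × 9/5 = 8.80×10⁻⁶/K.
σ_y = 125 ksi = 861.8 MPa.
E·α·ΔT = 448.2 MPa ⇒ ΔT = 448.2 / (114.5×10³ × 8.80×10⁻⁶) = 444.9 K.
T = 18.4 + 444.9 = 463.3 °C.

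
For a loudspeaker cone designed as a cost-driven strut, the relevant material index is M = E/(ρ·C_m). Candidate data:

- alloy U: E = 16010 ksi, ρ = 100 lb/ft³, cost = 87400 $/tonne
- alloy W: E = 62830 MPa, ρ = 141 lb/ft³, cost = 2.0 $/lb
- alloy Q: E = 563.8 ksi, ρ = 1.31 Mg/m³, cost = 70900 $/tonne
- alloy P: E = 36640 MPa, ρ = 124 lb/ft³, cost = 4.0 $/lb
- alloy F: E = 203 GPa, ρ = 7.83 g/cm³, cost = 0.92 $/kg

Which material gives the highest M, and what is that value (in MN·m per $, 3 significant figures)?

After converting to SI:
  alloy U: E = 110.4 GPa, ρ = 1602 kg/m³, cost = 87.40 $/kg
  alloy W: E = 62.83 GPa, ρ = 2259 kg/m³, cost = 4.409 $/kg
  alloy Q: E = 3.887 GPa, ρ = 1310 kg/m³, cost = 70.90 $/kg
  alloy P: E = 36.64 GPa, ρ = 1986 kg/m³, cost = 8.818 $/kg
  alloy F: E = 203.0 GPa, ρ = 7830 kg/m³, cost = 0.9200 $/kg
  alloy F: M = 28.2 MN·m per $
  alloy W: M = 6.31 MN·m per $
  alloy P: M = 2.09 MN·m per $
  alloy U: M = 0.788 MN·m per $
  alloy Q: M = 0.0419 MN·m per $
Alloy F ranks first.

alloy F, M = 28.2 MN·m per $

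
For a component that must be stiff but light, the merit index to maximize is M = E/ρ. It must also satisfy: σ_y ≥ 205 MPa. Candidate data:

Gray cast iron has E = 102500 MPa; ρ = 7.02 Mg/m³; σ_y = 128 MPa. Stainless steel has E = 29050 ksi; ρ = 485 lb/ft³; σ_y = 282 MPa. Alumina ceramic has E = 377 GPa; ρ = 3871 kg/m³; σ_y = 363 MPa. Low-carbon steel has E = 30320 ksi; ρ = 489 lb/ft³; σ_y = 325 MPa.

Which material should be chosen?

Screen on constraints: σ_y ≥ 205 MPa. Survivors: stainless steel, alumina ceramic, low-carbon steel.
In SI units:
  stainless steel: E = 200.3 GPa, ρ = 7769 kg/m³
  alumina ceramic: E = 377.0 GPa, ρ = 3871 kg/m³
  low-carbon steel: E = 209.0 GPa, ρ = 7833 kg/m³
  alumina ceramic: M = 97.4 MN·m/kg
  low-carbon steel: M = 26.7 MN·m/kg
  stainless steel: M = 25.8 MN·m/kg
The maximum is for alumina ceramic.

alumina ceramic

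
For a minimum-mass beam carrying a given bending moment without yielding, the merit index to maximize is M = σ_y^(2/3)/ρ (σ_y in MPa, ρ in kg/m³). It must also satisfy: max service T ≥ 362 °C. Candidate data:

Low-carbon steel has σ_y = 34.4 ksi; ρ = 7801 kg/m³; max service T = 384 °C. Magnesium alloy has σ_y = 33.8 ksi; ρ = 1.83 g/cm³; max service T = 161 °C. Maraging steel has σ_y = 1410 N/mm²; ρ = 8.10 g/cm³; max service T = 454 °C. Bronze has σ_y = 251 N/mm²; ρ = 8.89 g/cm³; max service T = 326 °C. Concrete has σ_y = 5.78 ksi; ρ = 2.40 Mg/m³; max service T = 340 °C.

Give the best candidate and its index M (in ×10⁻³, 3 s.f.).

Screen on constraints: max service T ≥ 362 °C. Survivors: low-carbon steel, maraging steel.
Convert each candidate to consistent units, then evaluate M:
  low-carbon steel: σ_y = 237.2 MPa, ρ = 7801 kg/m³
  maraging steel: σ_y = 1410 MPa, ρ = 8100 kg/m³
  maraging steel: M = 15.5×10⁻³
  low-carbon steel: M = 4.91×10⁻³
Highest index: maraging steel.

maraging steel, M = 15.5×10⁻³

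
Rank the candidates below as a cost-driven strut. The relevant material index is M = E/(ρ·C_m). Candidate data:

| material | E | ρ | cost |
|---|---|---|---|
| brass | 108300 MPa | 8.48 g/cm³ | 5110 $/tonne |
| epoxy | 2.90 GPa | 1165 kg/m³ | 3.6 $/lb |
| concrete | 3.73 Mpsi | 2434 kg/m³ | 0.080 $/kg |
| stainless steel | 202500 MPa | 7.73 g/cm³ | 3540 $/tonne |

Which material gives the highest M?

concrete

After converting to SI:
  brass: E = 108.3 GPa, ρ = 8480 kg/m³, cost = 5.110 $/kg
  epoxy: E = 2.900 GPa, ρ = 1165 kg/m³, cost = 7.937 $/kg
  concrete: E = 25.72 GPa, ρ = 2434 kg/m³, cost = 0.08000 $/kg
  stainless steel: E = 202.5 GPa, ρ = 7730 kg/m³, cost = 3.540 $/kg
  concrete: M = 132 MN·m per $
  stainless steel: M = 7.40 MN·m per $
  brass: M = 2.50 MN·m per $
  epoxy: M = 0.314 MN·m per $
The maximum is for concrete.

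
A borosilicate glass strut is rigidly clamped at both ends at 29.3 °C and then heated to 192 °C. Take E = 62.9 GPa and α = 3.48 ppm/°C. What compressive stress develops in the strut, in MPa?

ΔT = 162.7 K. Constrained thermal stress σ = E·α·ΔT = 62.90×10³ MPa × 3.48×10⁻⁶ × 162.7 = 35.6 MPa (compressive).

35.6 MPa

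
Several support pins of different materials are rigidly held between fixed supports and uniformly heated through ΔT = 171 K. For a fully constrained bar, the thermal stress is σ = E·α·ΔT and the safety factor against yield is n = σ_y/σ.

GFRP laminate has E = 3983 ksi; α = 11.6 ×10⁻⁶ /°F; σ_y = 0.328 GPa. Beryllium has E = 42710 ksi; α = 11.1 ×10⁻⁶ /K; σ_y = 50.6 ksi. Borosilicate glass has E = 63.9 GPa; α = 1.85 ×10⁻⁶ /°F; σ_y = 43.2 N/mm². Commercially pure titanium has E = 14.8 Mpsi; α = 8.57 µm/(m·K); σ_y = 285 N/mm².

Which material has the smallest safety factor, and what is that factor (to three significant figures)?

Converting E to GPa, α to ×10⁻⁶/K, σ_y to MPa, then σ and n for each:
  GFRP laminate: E = 27.46, α = 20.9, σ_y = 328.0 → σ = 98.1 MPa, n = 3.35
  beryllium: E = 294.5, α = 11.1, σ_y = 348.9 → σ = 559 MPa, n = 0.624
  borosilicate glass: E = 63.90, α = 3.33, σ_y = 43.20 → σ = 36.4 MPa, n = 1.19
  commercially pure titanium: E = 102.0, α = 8.57, σ_y = 285.0 → σ = 150 MPa, n = 1.91
The minimum is beryllium at n = 0.624.

beryllium, n = 0.624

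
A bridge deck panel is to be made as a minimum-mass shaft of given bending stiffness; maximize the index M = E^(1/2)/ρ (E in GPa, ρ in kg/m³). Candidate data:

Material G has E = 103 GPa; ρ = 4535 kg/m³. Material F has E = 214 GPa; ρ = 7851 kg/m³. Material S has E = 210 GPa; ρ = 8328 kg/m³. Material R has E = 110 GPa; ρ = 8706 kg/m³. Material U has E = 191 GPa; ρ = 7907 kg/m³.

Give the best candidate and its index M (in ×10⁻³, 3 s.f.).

Computing M directly (units already consistent):
  material G: M = 2.24×10⁻³
  material F: M = 1.86×10⁻³
  material U: M = 1.75×10⁻³
  material S: M = 1.74×10⁻³
  material R: M = 1.20×10⁻³
Material G has the largest M.

material G, M = 2.24×10⁻³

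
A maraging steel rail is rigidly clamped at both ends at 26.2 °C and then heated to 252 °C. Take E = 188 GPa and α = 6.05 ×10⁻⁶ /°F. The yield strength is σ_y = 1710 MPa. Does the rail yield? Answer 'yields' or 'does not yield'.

does not yield

α = 6.05×10⁻⁶/°F × 9/5 = 10.9×10⁻⁶/K.
ΔT = 225.8 K. Constrained thermal stress σ = E·α·ΔT = 188.0×10³ MPa × 10.9×10⁻⁶ × 225.8 = 462 MPa (compressive).
Compare to σ_y = 1710 MPa: σ < σ_y, so it does not yield.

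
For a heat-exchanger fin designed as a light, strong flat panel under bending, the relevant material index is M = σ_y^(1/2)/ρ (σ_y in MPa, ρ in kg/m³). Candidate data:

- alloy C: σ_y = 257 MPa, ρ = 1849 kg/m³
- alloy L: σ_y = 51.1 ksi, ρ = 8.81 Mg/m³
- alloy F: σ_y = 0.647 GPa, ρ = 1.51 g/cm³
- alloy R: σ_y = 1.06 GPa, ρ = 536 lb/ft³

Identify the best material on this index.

Putting every candidate on a common basis:
  alloy C: σ_y = 257.0 MPa, ρ = 1849 kg/m³
  alloy L: σ_y = 352.3 MPa, ρ = 8810 kg/m³
  alloy F: σ_y = 647.0 MPa, ρ = 1510 kg/m³
  alloy R: σ_y = 1060 MPa, ρ = 8586 kg/m³
  alloy F: M = 16.8×10⁻³
  alloy C: M = 8.67×10⁻³
  alloy R: M = 3.79×10⁻³
  alloy L: M = 2.13×10⁻³
Alloy F has the largest M.

alloy F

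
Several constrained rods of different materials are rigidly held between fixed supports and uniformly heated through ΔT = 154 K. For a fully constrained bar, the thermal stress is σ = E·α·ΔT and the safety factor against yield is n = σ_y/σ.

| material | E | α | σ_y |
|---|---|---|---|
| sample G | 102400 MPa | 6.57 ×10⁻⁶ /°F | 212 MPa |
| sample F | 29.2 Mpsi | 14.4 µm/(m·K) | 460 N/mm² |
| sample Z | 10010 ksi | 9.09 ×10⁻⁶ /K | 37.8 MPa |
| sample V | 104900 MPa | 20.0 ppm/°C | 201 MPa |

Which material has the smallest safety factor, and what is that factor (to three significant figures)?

In consistent units (E in GPa, α in ×10⁻⁶/K, σ_y in MPa):
  sample G: E = 102.4, α = 11.8, σ_y = 212.0 → σ = 186 MPa, n = 1.14
  sample F: E = 201.3, α = 14.4, σ_y = 460.0 → σ = 446 MPa, n = 1.03
  sample Z: E = 69.02, α = 9.09, σ_y = 37.80 → σ = 96.6 MPa, n = 0.391
  sample V: E = 104.9, α = 20.0, σ_y = 201.0 → σ = 323 MPa, n = 0.622
The minimum is sample Z at n = 0.391.

sample Z, n = 0.391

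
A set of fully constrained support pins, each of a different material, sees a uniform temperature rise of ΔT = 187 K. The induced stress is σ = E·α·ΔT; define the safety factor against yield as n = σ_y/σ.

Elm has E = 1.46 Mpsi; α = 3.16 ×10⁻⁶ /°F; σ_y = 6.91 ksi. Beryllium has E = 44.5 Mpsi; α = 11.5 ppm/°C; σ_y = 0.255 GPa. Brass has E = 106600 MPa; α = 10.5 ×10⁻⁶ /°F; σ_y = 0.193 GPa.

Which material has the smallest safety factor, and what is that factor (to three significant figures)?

beryllium, n = 0.386

Per material, after unit conversion:
  elm: E = 10.07, α = 5.69, σ_y = 47.64 → σ = 10.7 MPa, n = 4.45
  beryllium: E = 306.8, α = 11.5, σ_y = 255.0 → σ = 660 MPa, n = 0.386
  brass: E = 106.6, α = 18.9, σ_y = 193.0 → σ = 377 MPa, n = 0.512
Smallest n: beryllium with n = 0.386.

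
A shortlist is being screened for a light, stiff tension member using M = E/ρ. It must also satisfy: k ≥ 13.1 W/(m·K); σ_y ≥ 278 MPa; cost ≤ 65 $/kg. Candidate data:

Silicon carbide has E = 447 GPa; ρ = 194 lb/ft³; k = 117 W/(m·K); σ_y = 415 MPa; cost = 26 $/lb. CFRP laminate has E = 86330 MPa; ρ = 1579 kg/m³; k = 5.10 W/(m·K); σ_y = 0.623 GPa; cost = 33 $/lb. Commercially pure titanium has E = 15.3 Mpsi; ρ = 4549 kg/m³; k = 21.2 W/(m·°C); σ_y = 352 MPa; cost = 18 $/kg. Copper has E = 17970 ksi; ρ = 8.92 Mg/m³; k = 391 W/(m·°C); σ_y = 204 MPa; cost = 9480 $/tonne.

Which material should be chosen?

silicon carbide

Screen on constraints: k ≥ 13.1 W/(m·K); σ_y ≥ 278 MPa; cost ≤ 65 $/kg. Survivors: silicon carbide, commercially pure titanium.
Normalizing units and computing the index:
  silicon carbide: E = 447.0 GPa, ρ = 3108 kg/m³
  commercially pure titanium: E = 105.5 GPa, ρ = 4549 kg/m³
  silicon carbide: M = 144 MN·m/kg
  commercially pure titanium: M = 23.2 MN·m/kg
Silicon carbide has the largest M.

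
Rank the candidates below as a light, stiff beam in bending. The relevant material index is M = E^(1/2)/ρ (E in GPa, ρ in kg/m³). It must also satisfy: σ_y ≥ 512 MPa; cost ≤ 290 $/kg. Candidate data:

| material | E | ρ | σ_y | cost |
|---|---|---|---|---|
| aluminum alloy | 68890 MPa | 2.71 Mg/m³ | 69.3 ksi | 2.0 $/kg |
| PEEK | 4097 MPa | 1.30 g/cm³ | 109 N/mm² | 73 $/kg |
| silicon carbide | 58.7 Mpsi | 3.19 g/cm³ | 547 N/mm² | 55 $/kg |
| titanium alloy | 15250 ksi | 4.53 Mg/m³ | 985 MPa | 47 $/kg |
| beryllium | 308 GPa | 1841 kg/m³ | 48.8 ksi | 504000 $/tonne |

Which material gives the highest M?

silicon carbide

Screen on constraints: σ_y ≥ 512 MPa; cost ≤ 290 $/kg. Survivors: silicon carbide, titanium alloy.
After converting to SI:
  silicon carbide: E = 404.7 GPa, ρ = 3190 kg/m³
  titanium alloy: E = 105.1 GPa, ρ = 4530 kg/m³
  silicon carbide: M = 6.31×10⁻³
  titanium alloy: M = 2.26×10⁻³
The maximum is for silicon carbide.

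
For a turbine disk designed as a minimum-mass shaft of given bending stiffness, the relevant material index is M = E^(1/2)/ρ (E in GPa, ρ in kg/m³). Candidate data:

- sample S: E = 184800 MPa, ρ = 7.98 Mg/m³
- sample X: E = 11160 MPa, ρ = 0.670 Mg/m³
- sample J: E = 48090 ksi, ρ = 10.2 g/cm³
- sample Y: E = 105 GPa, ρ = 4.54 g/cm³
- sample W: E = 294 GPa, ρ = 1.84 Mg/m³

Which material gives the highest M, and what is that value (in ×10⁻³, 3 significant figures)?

Convert each candidate to consistent units, then evaluate M:
  sample S: E = 184.8 GPa, ρ = 7980 kg/m³
  sample X: E = 11.16 GPa, ρ = 670.0 kg/m³
  sample J: E = 331.6 GPa, ρ = 10200 kg/m³
  sample Y: E = 105.0 GPa, ρ = 4540 kg/m³
  sample W: E = 294.0 GPa, ρ = 1840 kg/m³
  sample W: M = 9.32×10⁻³
  sample X: M = 4.99×10⁻³
  sample Y: M = 2.26×10⁻³
  sample J: M = 1.79×10⁻³
  sample S: M = 1.70×10⁻³
Highest index: sample W.

sample W, M = 9.32×10⁻³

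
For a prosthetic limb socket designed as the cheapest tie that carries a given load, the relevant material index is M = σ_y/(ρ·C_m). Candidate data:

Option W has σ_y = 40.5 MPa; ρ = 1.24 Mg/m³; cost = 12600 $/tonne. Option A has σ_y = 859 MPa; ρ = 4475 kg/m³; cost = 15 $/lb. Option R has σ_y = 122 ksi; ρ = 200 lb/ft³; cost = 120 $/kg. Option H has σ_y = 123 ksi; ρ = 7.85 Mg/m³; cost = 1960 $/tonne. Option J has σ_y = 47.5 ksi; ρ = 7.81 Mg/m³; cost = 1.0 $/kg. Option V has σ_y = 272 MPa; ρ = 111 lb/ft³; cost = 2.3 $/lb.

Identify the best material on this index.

Convert each candidate to consistent units, then evaluate M:
  option W: σ_y = 40.50 MPa, ρ = 1240 kg/m³, cost = 12.60 $/kg
  option A: σ_y = 859.0 MPa, ρ = 4475 kg/m³, cost = 33.07 $/kg
  option R: σ_y = 841.2 MPa, ρ = 3204 kg/m³, cost = 120.0 $/kg
  option H: σ_y = 848.1 MPa, ρ = 7850 kg/m³, cost = 1.960 $/kg
  option J: σ_y = 327.5 MPa, ρ = 7810 kg/m³, cost = 1.000 $/kg
  option V: σ_y = 272.0 MPa, ρ = 1778 kg/m³, cost = 5.071 $/kg
  option H: M = 55.1 kN·m per $
  option J: M = 41.9 kN·m per $
  option V: M = 30.2 kN·m per $
  option A: M = 5.80 kN·m per $
  option W: M = 2.59 kN·m per $
  option R: M = 2.19 kN·m per $
Highest index: option H.

option H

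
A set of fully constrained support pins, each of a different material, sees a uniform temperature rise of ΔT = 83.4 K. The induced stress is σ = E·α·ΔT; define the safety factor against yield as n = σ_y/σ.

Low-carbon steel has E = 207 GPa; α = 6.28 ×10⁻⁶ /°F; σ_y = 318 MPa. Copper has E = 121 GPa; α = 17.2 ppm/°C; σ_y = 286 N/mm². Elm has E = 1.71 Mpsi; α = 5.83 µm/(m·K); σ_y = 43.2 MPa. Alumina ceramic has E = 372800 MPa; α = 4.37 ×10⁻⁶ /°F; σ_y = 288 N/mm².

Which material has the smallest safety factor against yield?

alumina ceramic

In consistent units (E in GPa, α in ×10⁻⁶/K, σ_y in MPa):
  low-carbon steel: E = 207.0, α = 11.3, σ_y = 318.0 → σ = 195 MPa, n = 1.63
  copper: E = 121.0, α = 17.2, σ_y = 286.0 → σ = 174 MPa, n = 1.65
  elm: E = 11.79, α = 5.83, σ_y = 43.20 → σ = 5.73 MPa, n = 7.54
  alumina ceramic: E = 372.8, α = 7.87, σ_y = 288.0 → σ = 245 MPa, n = 1.18
Smallest n: alumina ceramic with n = 1.18.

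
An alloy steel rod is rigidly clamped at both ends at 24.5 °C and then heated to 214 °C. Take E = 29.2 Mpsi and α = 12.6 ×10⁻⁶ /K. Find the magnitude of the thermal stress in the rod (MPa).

E = 29.2 Mpsi = 201.3 GPa.
ΔT = 189.5 K. Constrained thermal stress σ = E·α·ΔT = 201.3×10³ MPa × 12.6×10⁻⁶ × 189.5 = 481 MPa (compressive).

481 MPa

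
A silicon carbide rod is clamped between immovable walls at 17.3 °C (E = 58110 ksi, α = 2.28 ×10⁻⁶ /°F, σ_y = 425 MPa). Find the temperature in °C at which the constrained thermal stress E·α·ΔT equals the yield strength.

E = 58110 ksi = 400.7 GPa.
α = 2.28×10⁻⁶/°F × 9/5 = 4.10×10⁻⁶/K.
E·α·ΔT = 425.0 MPa ⇒ ΔT = 425.0 / (400.7×10³ × 4.10×10⁻⁶) = 258.5 K.
T = 17.3 + 258.5 = 275.8 °C.

276 °C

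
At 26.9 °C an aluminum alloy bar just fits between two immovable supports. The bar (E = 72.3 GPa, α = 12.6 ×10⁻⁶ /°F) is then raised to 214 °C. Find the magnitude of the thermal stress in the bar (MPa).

α = 12.6×10⁻⁶/°F × 9/5 = 22.7×10⁻⁶/K.
ΔT = 187.1 K. Constrained thermal stress σ = E·α·ΔT = 72.30×10³ MPa × 22.7×10⁻⁶ × 187.1 = 307 MPa (compressive).

307 MPa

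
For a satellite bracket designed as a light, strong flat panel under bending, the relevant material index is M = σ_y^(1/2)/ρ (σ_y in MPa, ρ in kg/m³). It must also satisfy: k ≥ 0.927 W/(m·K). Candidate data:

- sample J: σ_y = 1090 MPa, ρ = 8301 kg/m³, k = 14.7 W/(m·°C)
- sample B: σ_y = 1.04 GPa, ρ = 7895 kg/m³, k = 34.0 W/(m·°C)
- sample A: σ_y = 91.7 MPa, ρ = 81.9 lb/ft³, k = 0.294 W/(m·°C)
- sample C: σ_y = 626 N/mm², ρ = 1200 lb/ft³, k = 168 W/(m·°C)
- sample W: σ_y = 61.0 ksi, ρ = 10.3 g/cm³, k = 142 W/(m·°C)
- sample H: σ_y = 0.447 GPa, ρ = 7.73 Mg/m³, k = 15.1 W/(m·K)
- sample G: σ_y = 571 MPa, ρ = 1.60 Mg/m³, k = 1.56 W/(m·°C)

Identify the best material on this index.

Screen on constraints: k ≥ 0.927 W/(m·K). Survivors: sample J, sample B, sample C, sample W, sample H, sample G.
In SI units:
  sample J: σ_y = 1090 MPa, ρ = 8301 kg/m³
  sample B: σ_y = 1040 MPa, ρ = 7895 kg/m³
  sample C: σ_y = 626.0 MPa, ρ = 19220 kg/m³
  sample W: σ_y = 420.6 MPa, ρ = 10300 kg/m³
  sample H: σ_y = 447.0 MPa, ρ = 7730 kg/m³
  sample G: σ_y = 571.0 MPa, ρ = 1600 kg/m³
  sample G: M = 14.9×10⁻³
  sample B: M = 4.08×10⁻³
  sample J: M = 3.98×10⁻³
  sample H: M = 2.74×10⁻³
  sample W: M = 1.99×10⁻³
  sample C: M = 1.30×10⁻³
Sample G has the largest M.

sample G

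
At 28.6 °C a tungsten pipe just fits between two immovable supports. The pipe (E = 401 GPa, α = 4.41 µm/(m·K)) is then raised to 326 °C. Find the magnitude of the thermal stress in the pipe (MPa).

ΔT = 297.4 K. Constrained thermal stress σ = E·α·ΔT = 401.0×10³ MPa × 4.41×10⁻⁶ × 297.4 = 526 MPa (compressive).

526 MPa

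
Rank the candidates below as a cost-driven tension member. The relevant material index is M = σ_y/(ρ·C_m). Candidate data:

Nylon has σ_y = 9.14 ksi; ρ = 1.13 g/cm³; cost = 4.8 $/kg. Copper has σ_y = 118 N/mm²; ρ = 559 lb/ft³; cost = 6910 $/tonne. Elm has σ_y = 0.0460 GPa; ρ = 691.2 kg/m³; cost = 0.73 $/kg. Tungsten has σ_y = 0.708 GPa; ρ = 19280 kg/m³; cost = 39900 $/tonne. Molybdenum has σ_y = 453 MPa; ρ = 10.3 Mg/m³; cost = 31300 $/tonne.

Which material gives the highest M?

elm

Normalizing units and computing the index:
  nylon: σ_y = 63.02 MPa, ρ = 1130 kg/m³, cost = 4.800 $/kg
  copper: σ_y = 118.0 MPa, ρ = 8954 kg/m³, cost = 6.910 $/kg
  elm: σ_y = 46.00 MPa, ρ = 691.2 kg/m³, cost = 0.7300 $/kg
  tungsten: σ_y = 708.0 MPa, ρ = 19280 kg/m³, cost = 39.90 $/kg
  molybdenum: σ_y = 453.0 MPa, ρ = 10300 kg/m³, cost = 31.30 $/kg
  elm: M = 91.2 kN·m per $
  nylon: M = 11.6 kN·m per $
  copper: M = 1.91 kN·m per $
  molybdenum: M = 1.41 kN·m per $
  tungsten: M = 0.920 kN·m per $
Elm ranks first.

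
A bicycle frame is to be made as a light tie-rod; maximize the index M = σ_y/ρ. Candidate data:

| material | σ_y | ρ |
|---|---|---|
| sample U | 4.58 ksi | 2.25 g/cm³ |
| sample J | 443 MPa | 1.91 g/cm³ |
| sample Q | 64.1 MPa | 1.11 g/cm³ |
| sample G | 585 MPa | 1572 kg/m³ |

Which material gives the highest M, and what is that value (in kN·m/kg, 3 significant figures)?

In SI units:
  sample U: σ_y = 31.58 MPa, ρ = 2250 kg/m³
  sample J: σ_y = 443.0 MPa, ρ = 1910 kg/m³
  sample Q: σ_y = 64.10 MPa, ρ = 1110 kg/m³
  sample G: σ_y = 585.0 MPa, ρ = 1572 kg/m³
  sample G: M = 372 kN·m/kg
  sample J: M = 232 kN·m/kg
  sample Q: M = 57.7 kN·m/kg
  sample U: M = 14.0 kN·m/kg
The maximum is for sample G.

sample G, M = 372 kN·m/kg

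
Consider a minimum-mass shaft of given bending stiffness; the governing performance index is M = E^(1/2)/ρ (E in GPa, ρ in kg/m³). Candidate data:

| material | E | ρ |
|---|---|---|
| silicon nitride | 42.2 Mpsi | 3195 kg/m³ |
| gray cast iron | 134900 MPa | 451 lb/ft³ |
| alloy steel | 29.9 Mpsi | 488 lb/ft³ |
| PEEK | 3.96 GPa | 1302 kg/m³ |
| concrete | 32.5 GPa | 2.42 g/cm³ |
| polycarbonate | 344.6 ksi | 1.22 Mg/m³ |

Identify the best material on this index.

silicon nitride

In SI units:
  silicon nitride: E = 291.0 GPa, ρ = 3195 kg/m³
  gray cast iron: E = 134.9 GPa, ρ = 7224 kg/m³
  alloy steel: E = 206.2 GPa, ρ = 7817 kg/m³
  PEEK: E = 3.960 GPa, ρ = 1302 kg/m³
  concrete: E = 32.50 GPa, ρ = 2420 kg/m³
  polycarbonate: E = 2.376 GPa, ρ = 1220 kg/m³
  silicon nitride: M = 5.34×10⁻³
  concrete: M = 2.36×10⁻³
  alloy steel: M = 1.84×10⁻³
  gray cast iron: M = 1.61×10⁻³
  PEEK: M = 1.53×10⁻³
  polycarbonate: M = 1.26×10⁻³
The maximum is for silicon nitride.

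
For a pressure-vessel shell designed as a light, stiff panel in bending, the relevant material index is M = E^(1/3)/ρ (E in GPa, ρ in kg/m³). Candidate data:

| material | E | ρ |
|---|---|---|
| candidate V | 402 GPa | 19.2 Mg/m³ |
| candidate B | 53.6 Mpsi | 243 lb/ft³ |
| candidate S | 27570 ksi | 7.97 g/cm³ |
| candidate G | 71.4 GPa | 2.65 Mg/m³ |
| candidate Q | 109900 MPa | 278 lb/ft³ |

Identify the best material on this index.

candidate B

Convert each candidate to consistent units, then evaluate M:
  candidate V: E = 402.0 GPa, ρ = 19200 kg/m³
  candidate B: E = 369.6 GPa, ρ = 3892 kg/m³
  candidate S: E = 190.1 GPa, ρ = 7970 kg/m³
  candidate G: E = 71.40 GPa, ρ = 2650 kg/m³
  candidate Q: E = 109.9 GPa, ρ = 4453 kg/m³
  candidate B: M = 1.84×10⁻³
  candidate G: M = 1.57×10⁻³
  candidate Q: M = 1.08×10⁻³
  candidate S: M = 0.721×10⁻³
  candidate V: M = 0.384×10⁻³
The maximum is for candidate B.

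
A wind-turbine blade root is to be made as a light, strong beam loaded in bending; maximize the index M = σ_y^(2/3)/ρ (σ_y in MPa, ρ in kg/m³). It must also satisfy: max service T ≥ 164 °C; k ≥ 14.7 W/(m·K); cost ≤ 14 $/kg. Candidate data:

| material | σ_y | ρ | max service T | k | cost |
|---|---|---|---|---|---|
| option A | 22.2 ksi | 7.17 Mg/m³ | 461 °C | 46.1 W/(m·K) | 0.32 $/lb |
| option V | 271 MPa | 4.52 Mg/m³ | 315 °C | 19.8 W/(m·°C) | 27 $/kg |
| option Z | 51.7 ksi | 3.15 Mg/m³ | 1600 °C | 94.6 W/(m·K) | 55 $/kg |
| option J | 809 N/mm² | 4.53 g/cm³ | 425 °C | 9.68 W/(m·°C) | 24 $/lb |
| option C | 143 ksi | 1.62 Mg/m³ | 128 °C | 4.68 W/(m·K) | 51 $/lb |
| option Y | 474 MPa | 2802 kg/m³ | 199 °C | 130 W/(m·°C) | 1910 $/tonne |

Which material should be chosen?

option Y

Screen on constraints: max service T ≥ 164 °C; k ≥ 14.7 W/(m·K); cost ≤ 14 $/kg. Survivors: option A, option Y.
Normalizing units and computing the index:
  option A: σ_y = 153.1 MPa, ρ = 7170 kg/m³
  option Y: σ_y = 474.0 MPa, ρ = 2802 kg/m³
  option Y: M = 21.7×10⁻³
  option A: M = 3.99×10⁻³
Highest index: option Y.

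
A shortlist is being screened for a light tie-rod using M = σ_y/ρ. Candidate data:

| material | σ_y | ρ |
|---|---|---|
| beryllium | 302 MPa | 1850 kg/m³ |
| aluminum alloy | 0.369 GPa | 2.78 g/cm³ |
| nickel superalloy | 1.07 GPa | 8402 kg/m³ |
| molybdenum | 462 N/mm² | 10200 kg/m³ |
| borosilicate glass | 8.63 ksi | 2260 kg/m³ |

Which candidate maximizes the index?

beryllium

Putting every candidate on a common basis:
  beryllium: σ_y = 302.0 MPa, ρ = 1850 kg/m³
  aluminum alloy: σ_y = 369.0 MPa, ρ = 2780 kg/m³
  nickel superalloy: σ_y = 1070 MPa, ρ = 8402 kg/m³
  molybdenum: σ_y = 462.0 MPa, ρ = 10200 kg/m³
  borosilicate glass: σ_y = 59.50 MPa, ρ = 2260 kg/m³
  beryllium: M = 163 kN·m/kg
  aluminum alloy: M = 133 kN·m/kg
  nickel superalloy: M = 127 kN·m/kg
  molybdenum: M = 45.3 kN·m/kg
  borosilicate glass: M = 26.3 kN·m/kg
Beryllium has the largest M.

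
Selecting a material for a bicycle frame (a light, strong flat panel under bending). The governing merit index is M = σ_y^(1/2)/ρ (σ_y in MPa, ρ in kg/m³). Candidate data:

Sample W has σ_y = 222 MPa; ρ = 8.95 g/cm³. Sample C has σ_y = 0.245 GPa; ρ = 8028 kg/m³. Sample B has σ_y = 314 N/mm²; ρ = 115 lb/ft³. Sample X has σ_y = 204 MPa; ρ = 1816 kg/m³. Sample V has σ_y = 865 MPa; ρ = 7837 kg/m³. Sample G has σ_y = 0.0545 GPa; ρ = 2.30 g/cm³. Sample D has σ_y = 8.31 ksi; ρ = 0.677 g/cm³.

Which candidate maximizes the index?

After converting to SI:
  sample W: σ_y = 222.0 MPa, ρ = 8950 kg/m³
  sample C: σ_y = 245.0 MPa, ρ = 8028 kg/m³
  sample B: σ_y = 314.0 MPa, ρ = 1842 kg/m³
  sample X: σ_y = 204.0 MPa, ρ = 1816 kg/m³
  sample V: σ_y = 865.0 MPa, ρ = 7837 kg/m³
  sample G: σ_y = 54.50 MPa, ρ = 2300 kg/m³
  sample D: σ_y = 57.30 MPa, ρ = 677.0 kg/m³
  sample D: M = 11.2×10⁻³
  sample B: M = 9.62×10⁻³
  sample X: M = 7.87×10⁻³
  sample V: M = 3.75×10⁻³
  sample G: M = 3.21×10⁻³
  sample C: M = 1.95×10⁻³
  sample W: M = 1.66×10⁻³
Sample D has the largest M.

sample D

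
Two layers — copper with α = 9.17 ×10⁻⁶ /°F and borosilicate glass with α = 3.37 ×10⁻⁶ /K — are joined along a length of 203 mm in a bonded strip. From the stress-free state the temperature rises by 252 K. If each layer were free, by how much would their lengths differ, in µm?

copper: α = 9.17×10⁻⁶/°F × 9/5 = 16.5×10⁻⁶/K.
Δα = |16.5 − 3.37|×10⁻⁶/K = 13.1×10⁻⁶/K.
ΔL_mismatch = Δα·L·ΔT = 13.1×10⁻⁶ × 203.0 mm × 252.0 K = 672 µm.

672 µm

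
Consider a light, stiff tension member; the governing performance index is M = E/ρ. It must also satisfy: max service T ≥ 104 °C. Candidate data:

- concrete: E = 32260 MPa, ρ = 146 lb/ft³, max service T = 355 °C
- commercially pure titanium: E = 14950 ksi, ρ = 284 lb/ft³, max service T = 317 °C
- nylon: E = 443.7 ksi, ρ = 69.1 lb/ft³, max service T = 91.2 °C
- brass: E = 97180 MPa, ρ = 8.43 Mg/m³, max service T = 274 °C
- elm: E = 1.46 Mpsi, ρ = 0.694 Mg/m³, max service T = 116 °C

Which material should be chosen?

commercially pure titanium

Screen on constraints: max service T ≥ 104 °C. Survivors: concrete, commercially pure titanium, brass, elm.
Normalizing units and computing the index:
  concrete: E = 32.26 GPa, ρ = 2339 kg/m³
  commercially pure titanium: E = 103.1 GPa, ρ = 4549 kg/m³
  brass: E = 97.18 GPa, ρ = 8430 kg/m³
  elm: E = 10.07 GPa, ρ = 694.0 kg/m³
  commercially pure titanium: M = 22.7 MN·m/kg
  elm: M = 14.5 MN·m/kg
  concrete: M = 13.8 MN·m/kg
  brass: M = 11.5 MN·m/kg
Commercially pure titanium has the largest M.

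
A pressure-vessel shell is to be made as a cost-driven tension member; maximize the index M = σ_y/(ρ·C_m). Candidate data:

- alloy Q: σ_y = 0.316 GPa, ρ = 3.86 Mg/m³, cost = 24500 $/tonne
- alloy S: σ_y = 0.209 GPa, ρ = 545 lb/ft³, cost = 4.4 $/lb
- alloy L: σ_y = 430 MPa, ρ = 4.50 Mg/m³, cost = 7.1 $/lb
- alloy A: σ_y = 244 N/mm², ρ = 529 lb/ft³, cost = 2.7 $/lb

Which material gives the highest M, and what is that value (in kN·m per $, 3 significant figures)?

alloy L, M = 6.10 kN·m per $

After converting to SI:
  alloy Q: σ_y = 316.0 MPa, ρ = 3860 kg/m³, cost = 24.50 $/kg
  alloy S: σ_y = 209.0 MPa, ρ = 8730 kg/m³, cost = 9.700 $/kg
  alloy L: σ_y = 430.0 MPa, ρ = 4500 kg/m³, cost = 15.65 $/kg
  alloy A: σ_y = 244.0 MPa, ρ = 8474 kg/m³, cost = 5.952 $/kg
  alloy L: M = 6.10 kN·m per $
  alloy A: M = 4.84 kN·m per $
  alloy Q: M = 3.34 kN·m per $
  alloy S: M = 2.47 kN·m per $
Alloy L ranks first.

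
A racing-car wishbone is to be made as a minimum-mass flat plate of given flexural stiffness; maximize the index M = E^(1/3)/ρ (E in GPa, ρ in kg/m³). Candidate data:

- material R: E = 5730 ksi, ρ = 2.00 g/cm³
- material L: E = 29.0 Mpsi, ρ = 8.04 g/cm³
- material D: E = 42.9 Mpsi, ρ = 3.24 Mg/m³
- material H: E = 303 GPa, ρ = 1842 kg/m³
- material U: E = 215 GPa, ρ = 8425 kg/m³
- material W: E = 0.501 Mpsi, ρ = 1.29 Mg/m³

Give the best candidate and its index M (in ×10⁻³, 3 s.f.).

material H, M = 3.65×10⁻³

Convert each candidate to consistent units, then evaluate M:
  material R: E = 39.51 GPa, ρ = 2000 kg/m³
  material L: E = 199.9 GPa, ρ = 8040 kg/m³
  material D: E = 295.8 GPa, ρ = 3240 kg/m³
  material H: E = 303.0 GPa, ρ = 1842 kg/m³
  material U: E = 215.0 GPa, ρ = 8425 kg/m³
  material W: E = 3.454 GPa, ρ = 1290 kg/m³
  material H: M = 3.65×10⁻³
  material D: M = 2.06×10⁻³
  material R: M = 1.70×10⁻³
  material W: M = 1.17×10⁻³
  material L: M = 0.727×10⁻³
  material U: M = 0.711×10⁻³
Material H has the largest M.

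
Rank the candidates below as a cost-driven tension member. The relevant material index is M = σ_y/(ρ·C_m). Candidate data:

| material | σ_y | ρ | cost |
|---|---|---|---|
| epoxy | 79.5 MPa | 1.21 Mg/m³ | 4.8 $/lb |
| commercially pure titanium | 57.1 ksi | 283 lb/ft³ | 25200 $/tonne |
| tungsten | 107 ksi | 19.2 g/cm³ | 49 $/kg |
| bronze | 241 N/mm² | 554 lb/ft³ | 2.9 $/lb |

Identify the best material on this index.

epoxy

Putting every candidate on a common basis:
  epoxy: σ_y = 79.50 MPa, ρ = 1210 kg/m³, cost = 10.58 $/kg
  commercially pure titanium: σ_y = 393.7 MPa, ρ = 4533 kg/m³, cost = 25.20 $/kg
  tungsten: σ_y = 737.7 MPa, ρ = 19200 kg/m³, cost = 49.00 $/kg
  bronze: σ_y = 241.0 MPa, ρ = 8874 kg/m³, cost = 6.393 $/kg
  epoxy: M = 6.21 kN·m per $
  bronze: M = 4.25 kN·m per $
  commercially pure titanium: M = 3.45 kN·m per $
  tungsten: M = 0.784 kN·m per $
Epoxy ranks first.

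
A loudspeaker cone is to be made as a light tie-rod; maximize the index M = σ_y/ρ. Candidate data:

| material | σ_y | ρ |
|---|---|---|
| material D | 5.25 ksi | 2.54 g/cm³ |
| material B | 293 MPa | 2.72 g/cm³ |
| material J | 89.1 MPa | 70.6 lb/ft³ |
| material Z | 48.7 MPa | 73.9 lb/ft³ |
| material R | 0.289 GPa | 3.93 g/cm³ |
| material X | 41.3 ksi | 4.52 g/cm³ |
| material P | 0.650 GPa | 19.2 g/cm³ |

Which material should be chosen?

After converting to SI:
  material D: σ_y = 36.20 MPa, ρ = 2540 kg/m³
  material B: σ_y = 293.0 MPa, ρ = 2720 kg/m³
  material J: σ_y = 89.10 MPa, ρ = 1131 kg/m³
  material Z: σ_y = 48.70 MPa, ρ = 1184 kg/m³
  material R: σ_y = 289.0 MPa, ρ = 3930 kg/m³
  material X: σ_y = 284.8 MPa, ρ = 4520 kg/m³
  material P: σ_y = 650.0 MPa, ρ = 19200 kg/m³
  material B: M = 108 kN·m/kg
  material J: M = 78.8 kN·m/kg
  material R: M = 73.5 kN·m/kg
  material X: M = 63.0 kN·m/kg
  material Z: M = 41.1 kN·m/kg
  material P: M = 33.9 kN·m/kg
  material D: M = 14.3 kN·m/kg
Material B ranks first.

material B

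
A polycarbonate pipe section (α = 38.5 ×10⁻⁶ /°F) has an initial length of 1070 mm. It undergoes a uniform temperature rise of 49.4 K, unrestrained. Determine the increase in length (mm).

3.66 mm

Convert α: 38.5×10⁻⁶/°F × (9/5) = 69.3×10⁻⁶/K.
ΔL = α·L₀·ΔT = 69.3×10⁻⁶ × 1070 mm × 49.40 K = 3.66 mm.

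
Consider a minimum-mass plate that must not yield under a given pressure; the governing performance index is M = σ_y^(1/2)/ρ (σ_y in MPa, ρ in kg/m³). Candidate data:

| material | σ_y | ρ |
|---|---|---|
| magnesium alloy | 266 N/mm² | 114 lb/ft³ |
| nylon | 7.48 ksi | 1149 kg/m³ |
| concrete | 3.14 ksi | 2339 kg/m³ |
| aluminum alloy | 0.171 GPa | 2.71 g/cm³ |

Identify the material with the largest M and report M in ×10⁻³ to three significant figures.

magnesium alloy, M = 8.93×10⁻³

Putting every candidate on a common basis:
  magnesium alloy: σ_y = 266.0 MPa, ρ = 1826 kg/m³
  nylon: σ_y = 51.57 MPa, ρ = 1149 kg/m³
  concrete: σ_y = 21.65 MPa, ρ = 2339 kg/m³
  aluminum alloy: σ_y = 171.0 MPa, ρ = 2710 kg/m³
  magnesium alloy: M = 8.93×10⁻³
  nylon: M = 6.25×10⁻³
  aluminum alloy: M = 4.83×10⁻³
  concrete: M = 1.99×10⁻³
Magnesium alloy ranks first.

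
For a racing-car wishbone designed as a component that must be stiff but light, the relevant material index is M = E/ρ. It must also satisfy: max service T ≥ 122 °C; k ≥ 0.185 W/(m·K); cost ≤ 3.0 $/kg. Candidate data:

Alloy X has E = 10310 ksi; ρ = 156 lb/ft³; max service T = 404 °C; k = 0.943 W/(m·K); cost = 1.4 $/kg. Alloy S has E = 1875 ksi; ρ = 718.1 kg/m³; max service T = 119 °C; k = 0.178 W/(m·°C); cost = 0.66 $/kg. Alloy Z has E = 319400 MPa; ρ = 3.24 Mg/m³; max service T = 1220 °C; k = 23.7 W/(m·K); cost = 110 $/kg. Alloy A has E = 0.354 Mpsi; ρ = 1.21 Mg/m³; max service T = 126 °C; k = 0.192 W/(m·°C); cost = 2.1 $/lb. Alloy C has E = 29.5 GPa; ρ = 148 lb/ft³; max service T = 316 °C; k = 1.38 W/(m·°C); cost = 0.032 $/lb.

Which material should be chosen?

Screen on constraints: max service T ≥ 122 °C; k ≥ 0.185 W/(m·K); cost ≤ 3.0 $/kg. Survivors: alloy X, alloy C.
Putting every candidate on a common basis:
  alloy X: E = 71.08 GPa, ρ = 2499 kg/m³
  alloy C: E = 29.50 GPa, ρ = 2371 kg/m³
  alloy X: M = 28.4 MN·m/kg
  alloy C: M = 12.4 MN·m/kg
The maximum is for alloy X.

alloy X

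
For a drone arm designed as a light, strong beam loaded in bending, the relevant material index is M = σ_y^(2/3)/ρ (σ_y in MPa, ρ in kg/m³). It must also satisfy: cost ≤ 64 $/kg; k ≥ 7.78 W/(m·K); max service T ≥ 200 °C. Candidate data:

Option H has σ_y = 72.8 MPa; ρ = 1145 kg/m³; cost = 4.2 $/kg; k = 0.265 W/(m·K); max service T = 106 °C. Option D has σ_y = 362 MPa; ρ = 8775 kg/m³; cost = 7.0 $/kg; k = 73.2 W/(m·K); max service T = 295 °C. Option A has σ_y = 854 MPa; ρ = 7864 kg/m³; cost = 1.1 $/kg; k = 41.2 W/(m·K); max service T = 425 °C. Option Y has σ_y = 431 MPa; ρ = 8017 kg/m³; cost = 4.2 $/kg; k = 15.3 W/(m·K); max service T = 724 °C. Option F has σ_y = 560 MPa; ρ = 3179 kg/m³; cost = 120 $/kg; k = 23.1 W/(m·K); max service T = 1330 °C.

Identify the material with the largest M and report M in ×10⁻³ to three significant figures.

option A, M = 11.4×10⁻³

Screen on constraints: cost ≤ 64 $/kg; k ≥ 7.78 W/(m·K); max service T ≥ 200 °C. Survivors: option D, option A, option Y.
Computing M directly (units already consistent):
  option A: M = 11.4×10⁻³
  option Y: M = 7.12×10⁻³
  option D: M = 5.79×10⁻³
Option A ranks first.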